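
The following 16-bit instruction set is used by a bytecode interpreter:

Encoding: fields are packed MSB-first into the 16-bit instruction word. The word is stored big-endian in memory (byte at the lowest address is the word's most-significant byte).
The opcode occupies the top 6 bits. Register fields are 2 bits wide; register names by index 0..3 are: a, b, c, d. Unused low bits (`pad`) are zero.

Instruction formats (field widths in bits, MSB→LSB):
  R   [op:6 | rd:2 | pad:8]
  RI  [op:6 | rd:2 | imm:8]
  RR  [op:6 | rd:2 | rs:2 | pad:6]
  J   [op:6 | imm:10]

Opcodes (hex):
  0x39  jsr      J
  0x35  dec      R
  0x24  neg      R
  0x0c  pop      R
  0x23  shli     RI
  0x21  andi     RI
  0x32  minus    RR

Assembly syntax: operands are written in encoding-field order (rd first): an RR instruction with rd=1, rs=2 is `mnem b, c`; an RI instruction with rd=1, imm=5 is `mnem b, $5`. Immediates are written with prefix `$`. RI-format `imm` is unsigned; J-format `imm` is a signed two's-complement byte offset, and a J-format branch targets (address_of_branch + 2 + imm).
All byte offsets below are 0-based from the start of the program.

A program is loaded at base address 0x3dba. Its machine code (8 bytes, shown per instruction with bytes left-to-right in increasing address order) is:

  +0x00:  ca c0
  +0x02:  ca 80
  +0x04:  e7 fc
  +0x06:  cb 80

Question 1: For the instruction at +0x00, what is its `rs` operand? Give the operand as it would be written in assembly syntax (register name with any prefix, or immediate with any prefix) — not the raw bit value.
d

@+00  big-endian(ca c0) = 0xcac0
  op=0xcac0>>10=0x32 ⇒ minus (RR)
  rd@[9:8]=0x2 ⇒ c
  rs@[7:6]=0x3 ⇒ d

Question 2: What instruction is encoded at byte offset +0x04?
jsr $-4

+0x04: e7 fc ⇒ word 0xe7fc (big)
  op=0xe7fc>>10=0x39 ⇒ jsr (J)
  imm: (w>>0)&0x3ff=0x3fc (s10→-4) → $-4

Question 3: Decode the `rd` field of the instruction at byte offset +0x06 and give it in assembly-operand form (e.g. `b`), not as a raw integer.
[06] cb 80 → 0xcb80
  opcode bits[15:10]=0x32: minus/RR
  rd: (w>>8)&0x3=0x3 → d
  rs: (w>>6)&0x3=0x2 → c

d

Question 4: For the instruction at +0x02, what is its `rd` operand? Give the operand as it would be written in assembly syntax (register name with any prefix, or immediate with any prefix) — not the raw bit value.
c

off 0x02: read ca 80 as big → 0xca80
  op=0xca80>>10=0x32 ⇒ minus (RR)
  rd: (w>>8)&0x3=0x2 → c
  rs: (w>>6)&0x3=0x2 → c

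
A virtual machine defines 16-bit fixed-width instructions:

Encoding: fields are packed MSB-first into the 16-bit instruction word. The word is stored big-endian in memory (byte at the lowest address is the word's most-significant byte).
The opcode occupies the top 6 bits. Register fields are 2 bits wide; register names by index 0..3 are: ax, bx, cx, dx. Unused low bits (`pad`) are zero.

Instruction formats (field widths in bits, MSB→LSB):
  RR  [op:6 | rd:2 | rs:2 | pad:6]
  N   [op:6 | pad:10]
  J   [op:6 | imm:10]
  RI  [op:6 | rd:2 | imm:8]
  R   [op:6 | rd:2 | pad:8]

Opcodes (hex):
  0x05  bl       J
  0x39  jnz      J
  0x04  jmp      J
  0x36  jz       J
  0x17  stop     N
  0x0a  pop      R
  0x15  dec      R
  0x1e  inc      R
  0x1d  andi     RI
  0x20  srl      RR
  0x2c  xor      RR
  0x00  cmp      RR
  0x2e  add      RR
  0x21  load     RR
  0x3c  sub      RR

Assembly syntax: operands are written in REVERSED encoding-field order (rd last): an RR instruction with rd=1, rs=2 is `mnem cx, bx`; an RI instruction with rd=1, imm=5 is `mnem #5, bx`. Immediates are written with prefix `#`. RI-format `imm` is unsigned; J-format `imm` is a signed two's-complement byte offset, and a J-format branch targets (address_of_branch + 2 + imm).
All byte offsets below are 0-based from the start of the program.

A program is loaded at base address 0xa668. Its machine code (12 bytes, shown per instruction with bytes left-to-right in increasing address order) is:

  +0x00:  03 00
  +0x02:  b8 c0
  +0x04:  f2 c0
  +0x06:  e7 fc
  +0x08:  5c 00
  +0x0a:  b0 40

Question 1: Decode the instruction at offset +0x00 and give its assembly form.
cmp ax, dx

off 0x00: read 03 00 as big → 0x0300
  opcode bits[15:10]=0x0: cmp/RR
  [9:8] rd=3 = dx
  [7:6] rs=0 = ax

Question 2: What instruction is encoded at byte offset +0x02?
add dx, ax

off 0x02: read b8 c0 as big → 0xb8c0
  opcode bits[15:10]=0x2e: add/RR
  rd: (w>>8)&0x3=0x0 → ax
  rs: (w>>6)&0x3=0x3 → dx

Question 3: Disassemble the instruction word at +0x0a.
xor bx, ax

[0a] b0 40 → 0xb040
  opcode bits[15:10]=0x2c: xor/RR
  rd@[9:8]=0x0 ⇒ ax
  rs@[7:6]=0x1 ⇒ bx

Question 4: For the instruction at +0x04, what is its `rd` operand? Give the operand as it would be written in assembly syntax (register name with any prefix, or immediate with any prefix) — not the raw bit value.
cx

[04] f2 c0 → 0xf2c0
  top 6b → 0x3c → sub [RR]
  [9:8] rd=2 = cx
  [7:6] rs=3 = dx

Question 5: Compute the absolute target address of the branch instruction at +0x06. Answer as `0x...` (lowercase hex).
[06] e7 fc → 0xe7fc
  top 6b → 0x39 → jnz [J]
  [9:0] imm=1020 (s10→-4) = #-4
  target = base 0xa668 + off 0x06 + 2 + imm -4 = 0xa66c

0xa66c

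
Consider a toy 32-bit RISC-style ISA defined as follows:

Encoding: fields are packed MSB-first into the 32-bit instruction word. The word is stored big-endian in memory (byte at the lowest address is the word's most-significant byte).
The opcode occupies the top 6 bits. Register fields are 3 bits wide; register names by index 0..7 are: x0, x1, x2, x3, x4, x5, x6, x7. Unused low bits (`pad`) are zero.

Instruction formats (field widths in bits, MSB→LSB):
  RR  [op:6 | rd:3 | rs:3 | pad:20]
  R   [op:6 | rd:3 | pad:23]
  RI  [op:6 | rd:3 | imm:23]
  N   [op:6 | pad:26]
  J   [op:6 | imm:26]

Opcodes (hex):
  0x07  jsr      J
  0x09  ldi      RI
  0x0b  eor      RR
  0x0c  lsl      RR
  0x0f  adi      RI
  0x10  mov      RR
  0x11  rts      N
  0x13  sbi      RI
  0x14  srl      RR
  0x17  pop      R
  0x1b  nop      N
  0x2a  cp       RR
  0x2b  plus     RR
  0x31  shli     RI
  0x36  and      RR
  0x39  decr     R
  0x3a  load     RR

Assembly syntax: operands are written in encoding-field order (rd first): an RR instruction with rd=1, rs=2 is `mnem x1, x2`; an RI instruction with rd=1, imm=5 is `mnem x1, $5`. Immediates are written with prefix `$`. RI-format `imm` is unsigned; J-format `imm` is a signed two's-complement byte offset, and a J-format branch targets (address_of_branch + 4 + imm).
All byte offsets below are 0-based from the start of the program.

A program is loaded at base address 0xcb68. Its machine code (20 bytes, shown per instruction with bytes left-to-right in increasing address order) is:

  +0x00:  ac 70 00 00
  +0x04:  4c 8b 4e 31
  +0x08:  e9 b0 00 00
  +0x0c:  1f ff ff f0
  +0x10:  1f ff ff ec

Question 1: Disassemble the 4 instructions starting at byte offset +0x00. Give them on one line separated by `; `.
plus x0, x7; sbi x1, $740913; load x3, x3; jsr $-16

@+00  big-endian(ac 70 00 00) = 0xac700000
  opcode bits[31:26]=0x2b: plus/RR
  rd@[25:23]=0x0 ⇒ x0
  rs@[22:20]=0x7 ⇒ x7
@+04  big-endian(4c 8b 4e 31) = 0x4c8b4e31
  opcode bits[31:26]=0x13: sbi/RI
  rd@[25:23]=0x1 ⇒ x1
  imm@[22:0]=0xb4e31 ⇒ $740913
@+08  big-endian(e9 b0 00 00) = 0xe9b00000
  opcode bits[31:26]=0x3a: load/RR
  rd@[25:23]=0x3 ⇒ x3
  rs@[22:20]=0x3 ⇒ x3
@+0c  big-endian(1f ff ff f0) = 0x1ffffff0
  opcode bits[31:26]=0x7: jsr/J
  imm@[25:0]=0x3fffff0 (s26→-16) ⇒ $-16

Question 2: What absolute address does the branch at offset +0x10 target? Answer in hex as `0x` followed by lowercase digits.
0xcb68

@+10  big-endian(1f ff ff ec) = 0x1fffffec
  top 6b → 0x7 → jsr [J]
  [25:0] imm=67108844 (s26→-20) = $-20
  target = base 0xcb68 + off 0x10 + 4 + imm -20 = 0xcb68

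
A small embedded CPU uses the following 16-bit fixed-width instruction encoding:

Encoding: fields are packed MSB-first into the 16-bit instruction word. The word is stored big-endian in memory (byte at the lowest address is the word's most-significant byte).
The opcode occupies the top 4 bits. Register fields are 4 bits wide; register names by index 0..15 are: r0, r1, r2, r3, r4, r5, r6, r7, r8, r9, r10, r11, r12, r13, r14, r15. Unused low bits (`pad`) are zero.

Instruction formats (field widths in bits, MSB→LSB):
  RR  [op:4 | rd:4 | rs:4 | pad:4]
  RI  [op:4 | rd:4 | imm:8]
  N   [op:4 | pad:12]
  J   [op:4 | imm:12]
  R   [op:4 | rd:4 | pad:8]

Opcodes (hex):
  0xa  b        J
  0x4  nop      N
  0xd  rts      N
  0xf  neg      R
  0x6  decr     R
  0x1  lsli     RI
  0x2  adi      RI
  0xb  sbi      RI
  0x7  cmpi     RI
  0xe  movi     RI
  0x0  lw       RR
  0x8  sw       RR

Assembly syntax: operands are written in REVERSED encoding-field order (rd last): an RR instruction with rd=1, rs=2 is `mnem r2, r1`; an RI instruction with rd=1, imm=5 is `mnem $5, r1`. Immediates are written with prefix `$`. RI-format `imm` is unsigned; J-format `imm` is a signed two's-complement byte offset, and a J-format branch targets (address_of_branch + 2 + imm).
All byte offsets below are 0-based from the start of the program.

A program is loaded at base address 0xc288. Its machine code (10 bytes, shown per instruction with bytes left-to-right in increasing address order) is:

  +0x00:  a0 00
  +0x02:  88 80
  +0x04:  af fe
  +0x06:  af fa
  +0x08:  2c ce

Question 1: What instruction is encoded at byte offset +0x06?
b $-6

off 0x06: read af fa as big → 0xaffa
  opcode bits[15:12]=0xa: b/J
  imm@[11:0]=0xffa (s12→-6) ⇒ $-6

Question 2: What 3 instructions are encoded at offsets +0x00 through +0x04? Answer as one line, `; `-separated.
@+00  big-endian(a0 00) = 0xa000
  op=0xa000>>12=0xa ⇒ b (J)
  imm: (w>>0)&0xfff=0x0 → $0
@+02  big-endian(88 80) = 0x8880
  op=0x8880>>12=0x8 ⇒ sw (RR)
  rd: (w>>8)&0xf=0x8 → r8
  rs: (w>>4)&0xf=0x8 → r8
@+04  big-endian(af fe) = 0xaffe
  op=0xaffe>>12=0xa ⇒ b (J)
  imm: (w>>0)&0xfff=0xffe (s12→-2) → $-2

b $0; sw r8, r8; b $-2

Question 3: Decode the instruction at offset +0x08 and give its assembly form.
adi $206, r12

[08] 2c ce → 0x2cce
  top 4b → 0x2 → adi [RI]
  [11:8] rd=12 = r12
  [7:0] imm=206 = $206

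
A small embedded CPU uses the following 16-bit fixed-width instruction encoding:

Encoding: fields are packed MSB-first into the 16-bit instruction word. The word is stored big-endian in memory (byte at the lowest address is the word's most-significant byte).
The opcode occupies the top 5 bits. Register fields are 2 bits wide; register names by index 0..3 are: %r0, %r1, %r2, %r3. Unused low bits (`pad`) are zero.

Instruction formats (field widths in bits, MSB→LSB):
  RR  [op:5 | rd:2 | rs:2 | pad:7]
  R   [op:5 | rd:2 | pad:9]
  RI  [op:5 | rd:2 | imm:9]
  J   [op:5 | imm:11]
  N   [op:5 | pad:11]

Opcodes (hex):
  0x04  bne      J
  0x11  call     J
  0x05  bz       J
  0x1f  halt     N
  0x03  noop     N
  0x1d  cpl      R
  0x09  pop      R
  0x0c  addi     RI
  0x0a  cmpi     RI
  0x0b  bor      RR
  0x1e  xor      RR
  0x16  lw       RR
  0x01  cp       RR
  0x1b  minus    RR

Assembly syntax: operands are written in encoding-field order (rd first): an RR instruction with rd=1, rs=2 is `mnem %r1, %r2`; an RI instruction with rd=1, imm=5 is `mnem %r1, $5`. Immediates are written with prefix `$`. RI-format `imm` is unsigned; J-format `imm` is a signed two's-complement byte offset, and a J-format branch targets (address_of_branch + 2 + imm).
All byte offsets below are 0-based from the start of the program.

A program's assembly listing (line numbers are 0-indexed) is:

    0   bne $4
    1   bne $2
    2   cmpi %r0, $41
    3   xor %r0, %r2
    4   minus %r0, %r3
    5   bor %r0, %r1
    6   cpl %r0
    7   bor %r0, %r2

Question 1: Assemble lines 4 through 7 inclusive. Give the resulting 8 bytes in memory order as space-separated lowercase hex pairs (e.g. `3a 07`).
line 4 (minus): pack op=0x1b:5|rd=0:2|rs=3:2|pad=0:7 = 0xd980; big→ d9 80
line 5 (bor): pack op=0xb:5|rd=0:2|rs=1:2|pad=0:7 = 0x5880; big→ 58 80
line 6 (cpl): pack op=0x1d:5|rd=0:2|pad=0:9 = 0xe800; big→ e8 00
line 7 (bor): pack op=0xb:5|rd=0:2|rs=2:2|pad=0:7 = 0x5900; big→ 59 00

d9 80 58 80 e8 00 59 00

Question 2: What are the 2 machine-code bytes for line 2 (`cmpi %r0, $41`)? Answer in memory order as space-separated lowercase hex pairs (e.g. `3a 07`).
50 29

line 2 (cmpi): pack op=0xa:5|rd=0:2|imm=41:9 = 0x5029; big→ 50 29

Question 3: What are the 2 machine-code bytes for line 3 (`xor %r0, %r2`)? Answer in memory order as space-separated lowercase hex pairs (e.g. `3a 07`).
3. xor fields op=0x1e:5|rd=0:2|rs=2:2|pad=0:7 → word f100h → f1 00

f1 00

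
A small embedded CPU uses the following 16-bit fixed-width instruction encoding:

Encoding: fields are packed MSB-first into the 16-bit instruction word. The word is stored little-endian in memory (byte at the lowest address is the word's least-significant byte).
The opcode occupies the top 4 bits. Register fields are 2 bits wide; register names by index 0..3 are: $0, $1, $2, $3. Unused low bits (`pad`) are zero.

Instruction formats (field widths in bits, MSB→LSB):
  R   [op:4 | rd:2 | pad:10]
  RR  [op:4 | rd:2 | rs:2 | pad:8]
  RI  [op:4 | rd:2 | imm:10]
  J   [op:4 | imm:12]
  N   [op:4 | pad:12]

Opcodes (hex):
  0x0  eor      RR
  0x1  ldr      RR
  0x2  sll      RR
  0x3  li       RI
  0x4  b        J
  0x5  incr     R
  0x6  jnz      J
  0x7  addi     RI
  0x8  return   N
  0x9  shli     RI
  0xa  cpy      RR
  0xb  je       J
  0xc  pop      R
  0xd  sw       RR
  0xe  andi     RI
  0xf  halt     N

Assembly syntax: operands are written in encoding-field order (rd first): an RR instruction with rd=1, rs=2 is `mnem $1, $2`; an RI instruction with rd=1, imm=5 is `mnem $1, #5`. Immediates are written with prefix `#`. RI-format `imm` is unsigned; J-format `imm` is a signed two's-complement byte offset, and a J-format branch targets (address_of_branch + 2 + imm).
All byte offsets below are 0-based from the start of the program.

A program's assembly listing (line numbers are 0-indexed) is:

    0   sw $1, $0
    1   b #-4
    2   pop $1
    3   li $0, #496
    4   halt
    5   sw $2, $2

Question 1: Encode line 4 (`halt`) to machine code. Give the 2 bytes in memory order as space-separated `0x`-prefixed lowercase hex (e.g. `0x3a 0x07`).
0x00 0xf0

L4: halt op=0xf:4|pad=0:12 ⇒ 0xf000 ⇒ little 00 f0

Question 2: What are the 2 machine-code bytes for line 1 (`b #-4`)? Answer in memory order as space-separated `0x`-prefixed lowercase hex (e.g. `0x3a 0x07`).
L1: b op=0x4:4|imm=-4:12 ⇒ 0x4ffc ⇒ little fc 4f

0xfc 0x4f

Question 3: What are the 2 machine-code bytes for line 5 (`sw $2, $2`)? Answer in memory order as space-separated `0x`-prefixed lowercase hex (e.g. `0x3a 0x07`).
0x00 0xda

5. sw fields op=0xd:4|rd=2:2|rs=2:2|pad=0:8 → word da00h → 00 da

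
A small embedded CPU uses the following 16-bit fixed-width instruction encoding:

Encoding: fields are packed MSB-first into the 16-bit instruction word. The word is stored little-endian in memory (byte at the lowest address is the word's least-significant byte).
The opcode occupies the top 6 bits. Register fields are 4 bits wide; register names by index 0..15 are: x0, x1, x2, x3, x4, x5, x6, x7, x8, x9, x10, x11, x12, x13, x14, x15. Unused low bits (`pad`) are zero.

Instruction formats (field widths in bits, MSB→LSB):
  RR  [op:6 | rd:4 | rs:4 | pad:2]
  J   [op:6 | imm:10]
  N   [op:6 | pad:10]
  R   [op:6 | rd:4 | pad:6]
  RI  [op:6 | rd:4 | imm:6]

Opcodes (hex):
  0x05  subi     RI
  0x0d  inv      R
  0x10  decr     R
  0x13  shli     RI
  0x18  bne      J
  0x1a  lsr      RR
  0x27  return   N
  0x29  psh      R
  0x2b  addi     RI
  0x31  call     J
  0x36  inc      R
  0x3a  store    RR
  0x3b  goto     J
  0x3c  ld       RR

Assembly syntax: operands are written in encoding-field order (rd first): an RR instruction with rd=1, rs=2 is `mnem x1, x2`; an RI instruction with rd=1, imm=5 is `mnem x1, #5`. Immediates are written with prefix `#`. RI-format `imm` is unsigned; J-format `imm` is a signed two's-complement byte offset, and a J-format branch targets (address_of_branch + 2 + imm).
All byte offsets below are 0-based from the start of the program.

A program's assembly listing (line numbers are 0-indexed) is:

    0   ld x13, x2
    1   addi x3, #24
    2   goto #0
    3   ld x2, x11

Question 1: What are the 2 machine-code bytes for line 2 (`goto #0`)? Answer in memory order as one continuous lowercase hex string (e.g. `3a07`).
2. goto fields op=0x3b:6|imm=0:10 → word ec00h → 00 ec

00ec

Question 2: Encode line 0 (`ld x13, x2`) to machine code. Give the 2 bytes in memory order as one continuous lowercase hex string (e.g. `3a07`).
0. ld fields op=0x3c:6|rd=13:4|rs=2:4|pad=0:2 → word f348h → 48 f3

48f3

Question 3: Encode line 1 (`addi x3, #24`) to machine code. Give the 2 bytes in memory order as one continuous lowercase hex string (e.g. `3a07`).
d8ac

1. addi fields op=0x2b:6|rd=3:4|imm=24:6 → word acd8h → d8 ac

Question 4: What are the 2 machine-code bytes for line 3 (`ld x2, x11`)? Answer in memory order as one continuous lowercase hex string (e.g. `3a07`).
acf0

3. ld fields op=0x3c:6|rd=2:4|rs=11:4|pad=0:2 → word f0ach → ac f0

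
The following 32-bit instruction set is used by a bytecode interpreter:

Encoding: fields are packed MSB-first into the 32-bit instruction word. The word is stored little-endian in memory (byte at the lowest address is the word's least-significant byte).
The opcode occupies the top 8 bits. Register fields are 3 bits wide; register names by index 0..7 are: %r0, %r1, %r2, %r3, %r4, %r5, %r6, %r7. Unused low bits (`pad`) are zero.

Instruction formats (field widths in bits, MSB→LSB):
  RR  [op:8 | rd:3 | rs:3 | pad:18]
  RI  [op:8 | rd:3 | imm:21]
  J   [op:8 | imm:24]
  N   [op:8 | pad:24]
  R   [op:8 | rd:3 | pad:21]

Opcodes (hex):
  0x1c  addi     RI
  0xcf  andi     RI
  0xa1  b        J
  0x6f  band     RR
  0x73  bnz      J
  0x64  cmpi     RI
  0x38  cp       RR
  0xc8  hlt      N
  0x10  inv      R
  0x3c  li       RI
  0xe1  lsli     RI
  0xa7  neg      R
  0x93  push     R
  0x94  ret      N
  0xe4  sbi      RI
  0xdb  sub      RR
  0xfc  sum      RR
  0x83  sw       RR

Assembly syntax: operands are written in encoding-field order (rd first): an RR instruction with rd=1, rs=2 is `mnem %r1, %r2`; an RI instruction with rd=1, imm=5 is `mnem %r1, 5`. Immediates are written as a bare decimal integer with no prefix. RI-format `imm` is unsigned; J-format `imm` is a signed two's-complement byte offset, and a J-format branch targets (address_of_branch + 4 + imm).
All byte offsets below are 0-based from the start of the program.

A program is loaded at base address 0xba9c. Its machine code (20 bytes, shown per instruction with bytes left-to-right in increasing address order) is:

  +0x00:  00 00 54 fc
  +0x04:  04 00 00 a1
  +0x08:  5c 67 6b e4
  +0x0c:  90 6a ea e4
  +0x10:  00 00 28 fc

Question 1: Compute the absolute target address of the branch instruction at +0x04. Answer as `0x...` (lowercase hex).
[04] 04 00 00 a1 → 0xa1000004
  opcode bits[31:24]=0xa1: b/J
  imm@[23:0]=0x4 ⇒ 4
  target = base 0xba9c + off 0x04 + 4 + imm 4 = 0xbaa8

0xbaa8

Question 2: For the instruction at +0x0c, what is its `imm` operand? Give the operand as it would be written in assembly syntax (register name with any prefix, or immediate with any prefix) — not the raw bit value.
682640

off 0x0c: read 90 6a ea e4 as little → 0xe4ea6a90
  opcode bits[31:24]=0xe4: sbi/RI
  [23:21] rd=7 = %r7
  [20:0] imm=682640 = 682640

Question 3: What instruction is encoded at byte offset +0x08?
sbi %r3, 747356

[08] 5c 67 6b e4 → 0xe46b675c
  op=0xe46b675c>>24=0xe4 ⇒ sbi (RI)
  rd: (w>>21)&0x7=0x3 → %r3
  imm: (w>>0)&0x1fffff=0xb675c → 747356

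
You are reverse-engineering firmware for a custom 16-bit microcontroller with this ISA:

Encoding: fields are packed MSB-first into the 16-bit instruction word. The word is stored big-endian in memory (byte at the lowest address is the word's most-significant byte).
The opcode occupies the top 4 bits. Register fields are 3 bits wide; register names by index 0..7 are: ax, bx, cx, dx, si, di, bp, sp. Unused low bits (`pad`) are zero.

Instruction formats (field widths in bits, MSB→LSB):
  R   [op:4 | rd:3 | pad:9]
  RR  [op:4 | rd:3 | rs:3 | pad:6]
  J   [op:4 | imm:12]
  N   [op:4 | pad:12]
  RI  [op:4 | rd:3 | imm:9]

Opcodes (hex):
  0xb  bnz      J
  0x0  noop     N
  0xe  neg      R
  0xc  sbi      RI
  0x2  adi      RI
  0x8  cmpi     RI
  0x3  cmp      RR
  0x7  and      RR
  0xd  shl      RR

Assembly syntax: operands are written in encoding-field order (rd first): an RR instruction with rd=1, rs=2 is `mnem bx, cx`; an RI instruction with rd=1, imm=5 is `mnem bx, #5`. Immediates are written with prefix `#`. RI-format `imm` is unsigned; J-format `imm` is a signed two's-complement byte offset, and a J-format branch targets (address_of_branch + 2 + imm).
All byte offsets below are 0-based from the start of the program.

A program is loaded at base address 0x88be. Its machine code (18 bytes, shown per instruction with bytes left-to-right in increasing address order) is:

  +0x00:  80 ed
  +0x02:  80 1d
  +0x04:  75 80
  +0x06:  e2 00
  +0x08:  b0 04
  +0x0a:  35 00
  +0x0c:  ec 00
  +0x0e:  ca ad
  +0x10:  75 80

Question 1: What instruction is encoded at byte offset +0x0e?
sbi di, #173

@+0e  big-endian(ca ad) = 0xcaad
  top 4b → 0xc → sbi [RI]
  [11:9] rd=5 = di
  [8:0] imm=173 = #173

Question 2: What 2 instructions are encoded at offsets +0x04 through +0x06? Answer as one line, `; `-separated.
@+04  big-endian(75 80) = 0x7580
  opcode bits[15:12]=0x7: and/RR
  [11:9] rd=2 = cx
  [8:6] rs=6 = bp
@+06  big-endian(e2 00) = 0xe200
  opcode bits[15:12]=0xe: neg/R
  [11:9] rd=1 = bx

and cx, bp; neg bx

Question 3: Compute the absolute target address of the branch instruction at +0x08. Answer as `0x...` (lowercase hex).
0x88cc

off 0x08: read b0 04 as big → 0xb004
  opcode bits[15:12]=0xb: bnz/J
  imm@[11:0]=0x4 ⇒ #4
  target = base 0x88be + off 0x08 + 2 + imm 4 = 0x88cc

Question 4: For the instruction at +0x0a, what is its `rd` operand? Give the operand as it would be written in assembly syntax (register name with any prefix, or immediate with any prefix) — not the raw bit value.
cx

+0x0a: 35 00 ⇒ word 0x3500 (big)
  opcode bits[15:12]=0x3: cmp/RR
  rd: (w>>9)&0x7=0x2 → cx
  rs: (w>>6)&0x7=0x4 → si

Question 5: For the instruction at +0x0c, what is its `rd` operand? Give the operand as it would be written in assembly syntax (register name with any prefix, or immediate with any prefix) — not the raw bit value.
bp

+0x0c: ec 00 ⇒ word 0xec00 (big)
  op=0xec00>>12=0xe ⇒ neg (R)
  rd@[11:9]=0x6 ⇒ bp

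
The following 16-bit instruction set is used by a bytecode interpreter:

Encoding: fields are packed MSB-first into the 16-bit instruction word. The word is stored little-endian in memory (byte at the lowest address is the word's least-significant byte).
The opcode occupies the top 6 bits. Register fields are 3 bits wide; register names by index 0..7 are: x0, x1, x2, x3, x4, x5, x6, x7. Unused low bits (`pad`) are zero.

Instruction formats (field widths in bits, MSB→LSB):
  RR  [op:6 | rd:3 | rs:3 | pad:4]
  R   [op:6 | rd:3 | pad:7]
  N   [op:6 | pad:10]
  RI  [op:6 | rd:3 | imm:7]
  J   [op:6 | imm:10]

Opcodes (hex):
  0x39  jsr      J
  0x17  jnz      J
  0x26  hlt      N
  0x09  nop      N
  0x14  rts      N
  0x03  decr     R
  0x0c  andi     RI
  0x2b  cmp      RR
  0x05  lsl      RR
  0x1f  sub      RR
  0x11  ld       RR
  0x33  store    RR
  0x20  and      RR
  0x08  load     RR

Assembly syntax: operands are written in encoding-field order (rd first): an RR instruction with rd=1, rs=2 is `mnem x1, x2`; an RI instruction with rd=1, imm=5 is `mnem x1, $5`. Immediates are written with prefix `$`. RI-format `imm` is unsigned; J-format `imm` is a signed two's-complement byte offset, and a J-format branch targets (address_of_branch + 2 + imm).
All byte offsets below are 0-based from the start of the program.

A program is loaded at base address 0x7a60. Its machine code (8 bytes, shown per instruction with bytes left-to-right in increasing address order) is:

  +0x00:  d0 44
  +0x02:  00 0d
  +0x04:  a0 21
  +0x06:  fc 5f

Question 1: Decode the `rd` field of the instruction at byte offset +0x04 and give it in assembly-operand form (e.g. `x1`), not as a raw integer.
x3

@+04  little-endian(a0 21) = 0x21a0
  opcode bits[15:10]=0x8: load/RR
  [9:7] rd=3 = x3
  [6:4] rs=2 = x2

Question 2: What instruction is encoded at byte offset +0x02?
decr x2

+0x02: 00 0d ⇒ word 0x0d00 (little)
  top 6b → 0x3 → decr [R]
  rd@[9:7]=0x2 ⇒ x2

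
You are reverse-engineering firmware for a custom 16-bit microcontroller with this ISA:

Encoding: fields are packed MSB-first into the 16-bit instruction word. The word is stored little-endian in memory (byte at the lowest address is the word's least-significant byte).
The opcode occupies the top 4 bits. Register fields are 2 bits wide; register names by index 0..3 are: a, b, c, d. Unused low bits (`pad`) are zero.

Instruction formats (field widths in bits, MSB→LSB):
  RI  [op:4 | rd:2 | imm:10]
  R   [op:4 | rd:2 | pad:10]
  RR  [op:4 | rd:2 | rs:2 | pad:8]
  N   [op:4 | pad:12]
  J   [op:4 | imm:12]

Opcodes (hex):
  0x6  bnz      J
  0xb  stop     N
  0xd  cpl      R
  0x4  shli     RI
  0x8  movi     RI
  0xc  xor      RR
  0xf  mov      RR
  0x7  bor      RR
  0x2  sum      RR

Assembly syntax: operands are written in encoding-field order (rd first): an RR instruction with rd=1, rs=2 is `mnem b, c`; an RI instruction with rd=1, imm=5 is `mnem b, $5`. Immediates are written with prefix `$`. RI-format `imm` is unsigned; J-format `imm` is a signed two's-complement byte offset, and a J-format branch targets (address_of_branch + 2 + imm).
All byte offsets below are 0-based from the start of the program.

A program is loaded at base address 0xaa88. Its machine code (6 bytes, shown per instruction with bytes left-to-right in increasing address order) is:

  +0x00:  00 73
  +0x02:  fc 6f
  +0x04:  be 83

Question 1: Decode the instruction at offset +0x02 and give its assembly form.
[02] fc 6f → 0x6ffc
  op=0x6ffc>>12=0x6 ⇒ bnz (J)
  imm: (w>>0)&0xfff=0xffc (s12→-4) → $-4

bnz $-4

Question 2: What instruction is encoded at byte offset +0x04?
[04] be 83 → 0x83be
  op=0x83be>>12=0x8 ⇒ movi (RI)
  [11:10] rd=0 = a
  [9:0] imm=958 = $958

movi a, $958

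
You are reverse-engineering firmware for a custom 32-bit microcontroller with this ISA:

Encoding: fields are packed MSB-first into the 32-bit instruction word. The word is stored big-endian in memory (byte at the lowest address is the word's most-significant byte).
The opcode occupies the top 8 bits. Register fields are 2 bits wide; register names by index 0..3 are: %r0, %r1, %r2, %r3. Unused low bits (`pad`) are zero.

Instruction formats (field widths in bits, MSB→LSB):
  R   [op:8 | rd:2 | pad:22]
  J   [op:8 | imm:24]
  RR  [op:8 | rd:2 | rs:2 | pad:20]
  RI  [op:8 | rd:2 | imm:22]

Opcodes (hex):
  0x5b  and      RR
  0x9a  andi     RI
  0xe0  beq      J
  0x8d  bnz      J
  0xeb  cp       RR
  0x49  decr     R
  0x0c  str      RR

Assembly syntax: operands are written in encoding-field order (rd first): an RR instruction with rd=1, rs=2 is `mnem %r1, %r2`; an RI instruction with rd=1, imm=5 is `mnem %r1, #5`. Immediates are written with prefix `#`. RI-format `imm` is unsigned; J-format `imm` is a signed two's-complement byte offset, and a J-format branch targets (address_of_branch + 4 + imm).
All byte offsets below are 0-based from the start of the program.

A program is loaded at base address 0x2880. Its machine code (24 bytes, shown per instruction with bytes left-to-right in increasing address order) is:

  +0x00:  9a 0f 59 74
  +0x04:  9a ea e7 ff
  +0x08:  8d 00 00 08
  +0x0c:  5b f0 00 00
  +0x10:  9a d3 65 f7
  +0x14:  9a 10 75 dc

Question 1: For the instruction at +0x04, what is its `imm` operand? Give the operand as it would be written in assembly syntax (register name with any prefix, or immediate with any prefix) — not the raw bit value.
[04] 9a ea e7 ff → 0x9aeae7ff
  opcode bits[31:24]=0x9a: andi/RI
  rd@[23:22]=0x3 ⇒ %r3
  imm@[21:0]=0x2ae7ff ⇒ #2811903

#2811903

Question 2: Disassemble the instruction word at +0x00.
andi %r0, #1005940

+0x00: 9a 0f 59 74 ⇒ word 0x9a0f5974 (big)
  top 8b → 0x9a → andi [RI]
  [23:22] rd=0 = %r0
  [21:0] imm=1005940 = #1005940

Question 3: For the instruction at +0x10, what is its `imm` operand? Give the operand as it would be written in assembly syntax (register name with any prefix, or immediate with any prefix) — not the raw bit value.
#1271287

[10] 9a d3 65 f7 → 0x9ad365f7
  opcode bits[31:24]=0x9a: andi/RI
  rd: (w>>22)&0x3=0x3 → %r3
  imm: (w>>0)&0x3fffff=0x1365f7 → #1271287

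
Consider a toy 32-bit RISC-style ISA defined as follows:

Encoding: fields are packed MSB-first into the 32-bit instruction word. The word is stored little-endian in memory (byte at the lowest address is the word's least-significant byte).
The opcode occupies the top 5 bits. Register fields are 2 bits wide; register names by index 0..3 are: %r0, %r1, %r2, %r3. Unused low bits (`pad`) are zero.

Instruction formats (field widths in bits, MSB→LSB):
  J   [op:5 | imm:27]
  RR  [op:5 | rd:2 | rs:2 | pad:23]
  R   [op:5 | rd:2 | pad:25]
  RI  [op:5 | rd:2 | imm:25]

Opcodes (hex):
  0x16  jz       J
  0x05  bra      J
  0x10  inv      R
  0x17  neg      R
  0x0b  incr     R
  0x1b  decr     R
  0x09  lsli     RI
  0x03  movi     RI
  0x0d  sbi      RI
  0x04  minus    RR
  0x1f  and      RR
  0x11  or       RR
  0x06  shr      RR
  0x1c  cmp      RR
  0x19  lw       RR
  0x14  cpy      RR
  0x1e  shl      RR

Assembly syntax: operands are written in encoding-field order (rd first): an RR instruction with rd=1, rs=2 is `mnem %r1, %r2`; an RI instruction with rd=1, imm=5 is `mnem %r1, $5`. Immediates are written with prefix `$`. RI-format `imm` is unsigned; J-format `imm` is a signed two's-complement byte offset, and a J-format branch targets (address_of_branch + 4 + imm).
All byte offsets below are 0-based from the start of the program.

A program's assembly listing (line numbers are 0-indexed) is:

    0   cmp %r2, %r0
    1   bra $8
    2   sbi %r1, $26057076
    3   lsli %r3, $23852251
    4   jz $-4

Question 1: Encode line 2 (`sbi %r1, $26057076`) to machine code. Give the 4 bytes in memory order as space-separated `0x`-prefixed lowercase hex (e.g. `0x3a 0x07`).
2. sbi fields op=0xd:5|rd=1:2|imm=26057076:25 → word 6b8d9974h → 74 99 8d 6b

0x74 0x99 0x8d 0x6b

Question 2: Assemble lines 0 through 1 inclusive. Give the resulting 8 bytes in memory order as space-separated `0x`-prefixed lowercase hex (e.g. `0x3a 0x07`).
0. cmp fields op=0x1c:5|rd=2:2|rs=0:2|pad=0:23 → word e4000000h → 00 00 00 e4
1. bra fields op=0x5:5|imm=8:27 → word 28000008h → 08 00 00 28

0x00 0x00 0x00 0xe4 0x08 0x00 0x00 0x28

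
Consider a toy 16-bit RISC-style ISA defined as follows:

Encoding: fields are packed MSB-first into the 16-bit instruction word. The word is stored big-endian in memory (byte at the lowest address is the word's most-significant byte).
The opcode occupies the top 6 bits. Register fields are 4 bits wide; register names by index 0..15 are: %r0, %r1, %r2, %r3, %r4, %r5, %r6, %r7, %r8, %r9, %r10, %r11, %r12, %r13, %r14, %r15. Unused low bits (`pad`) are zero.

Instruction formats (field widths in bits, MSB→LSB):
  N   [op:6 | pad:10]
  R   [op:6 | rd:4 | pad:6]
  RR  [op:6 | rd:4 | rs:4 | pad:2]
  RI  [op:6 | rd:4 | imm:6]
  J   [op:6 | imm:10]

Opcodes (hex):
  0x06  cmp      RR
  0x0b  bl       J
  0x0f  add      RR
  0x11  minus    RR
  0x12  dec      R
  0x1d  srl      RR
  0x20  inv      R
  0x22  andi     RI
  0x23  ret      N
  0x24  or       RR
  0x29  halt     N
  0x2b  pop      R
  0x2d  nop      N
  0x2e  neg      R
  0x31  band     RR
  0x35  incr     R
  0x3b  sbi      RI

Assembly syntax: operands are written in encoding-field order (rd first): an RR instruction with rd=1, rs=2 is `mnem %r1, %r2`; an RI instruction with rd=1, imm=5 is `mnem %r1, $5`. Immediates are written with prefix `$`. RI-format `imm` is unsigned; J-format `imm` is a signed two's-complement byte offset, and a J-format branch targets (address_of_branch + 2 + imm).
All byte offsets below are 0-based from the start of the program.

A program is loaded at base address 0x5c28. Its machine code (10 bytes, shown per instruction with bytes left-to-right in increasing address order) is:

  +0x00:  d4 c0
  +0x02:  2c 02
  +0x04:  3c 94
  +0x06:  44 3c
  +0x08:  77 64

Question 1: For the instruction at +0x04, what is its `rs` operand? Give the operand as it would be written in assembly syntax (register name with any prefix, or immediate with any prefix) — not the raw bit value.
off 0x04: read 3c 94 as big → 0x3c94
  op=0x3c94>>10=0xf ⇒ add (RR)
  [9:6] rd=2 = %r2
  [5:2] rs=5 = %r5

%r5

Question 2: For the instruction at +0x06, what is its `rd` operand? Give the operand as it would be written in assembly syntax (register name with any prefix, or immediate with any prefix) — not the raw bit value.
@+06  big-endian(44 3c) = 0x443c
  top 6b → 0x11 → minus [RR]
  [9:6] rd=0 = %r0
  [5:2] rs=15 = %r15

%r0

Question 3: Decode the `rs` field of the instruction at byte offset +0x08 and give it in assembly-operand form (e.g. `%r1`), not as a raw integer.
%r9

@+08  big-endian(77 64) = 0x7764
  op=0x7764>>10=0x1d ⇒ srl (RR)
  rd@[9:6]=0xd ⇒ %r13
  rs@[5:2]=0x9 ⇒ %r9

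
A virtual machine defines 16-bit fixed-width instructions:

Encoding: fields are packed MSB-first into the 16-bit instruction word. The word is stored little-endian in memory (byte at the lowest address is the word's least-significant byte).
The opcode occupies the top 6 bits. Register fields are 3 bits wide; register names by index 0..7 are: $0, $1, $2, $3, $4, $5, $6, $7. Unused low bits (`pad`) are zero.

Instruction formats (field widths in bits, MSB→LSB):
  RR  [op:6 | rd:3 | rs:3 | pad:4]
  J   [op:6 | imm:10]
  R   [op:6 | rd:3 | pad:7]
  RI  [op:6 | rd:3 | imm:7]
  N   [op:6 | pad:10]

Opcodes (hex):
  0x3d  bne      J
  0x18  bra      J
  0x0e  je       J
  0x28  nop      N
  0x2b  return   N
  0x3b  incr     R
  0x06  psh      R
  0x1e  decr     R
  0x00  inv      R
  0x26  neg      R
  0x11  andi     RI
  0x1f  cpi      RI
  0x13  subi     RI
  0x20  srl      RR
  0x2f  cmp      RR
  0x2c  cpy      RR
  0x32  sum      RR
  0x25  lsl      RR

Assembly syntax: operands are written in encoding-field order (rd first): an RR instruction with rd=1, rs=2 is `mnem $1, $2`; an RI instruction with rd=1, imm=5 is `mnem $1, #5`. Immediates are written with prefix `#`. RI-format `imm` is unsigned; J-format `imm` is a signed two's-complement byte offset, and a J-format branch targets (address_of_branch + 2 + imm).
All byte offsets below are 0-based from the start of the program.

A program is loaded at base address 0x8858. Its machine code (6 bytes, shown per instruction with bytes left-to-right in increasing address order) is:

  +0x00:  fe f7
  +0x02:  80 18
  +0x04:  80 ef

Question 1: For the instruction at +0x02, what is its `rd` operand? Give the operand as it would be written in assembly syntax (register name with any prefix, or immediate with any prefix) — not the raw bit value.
+0x02: 80 18 ⇒ word 0x1880 (little)
  top 6b → 0x6 → psh [R]
  rd@[9:7]=0x1 ⇒ $1

$1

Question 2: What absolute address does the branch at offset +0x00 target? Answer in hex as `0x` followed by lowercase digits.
0x8858

[00] fe f7 → 0xf7fe
  op=0xf7fe>>10=0x3d ⇒ bne (J)
  [9:0] imm=1022 (s10→-2) = #-2
  target = base 0x8858 + off 0x00 + 2 + imm -2 = 0x8858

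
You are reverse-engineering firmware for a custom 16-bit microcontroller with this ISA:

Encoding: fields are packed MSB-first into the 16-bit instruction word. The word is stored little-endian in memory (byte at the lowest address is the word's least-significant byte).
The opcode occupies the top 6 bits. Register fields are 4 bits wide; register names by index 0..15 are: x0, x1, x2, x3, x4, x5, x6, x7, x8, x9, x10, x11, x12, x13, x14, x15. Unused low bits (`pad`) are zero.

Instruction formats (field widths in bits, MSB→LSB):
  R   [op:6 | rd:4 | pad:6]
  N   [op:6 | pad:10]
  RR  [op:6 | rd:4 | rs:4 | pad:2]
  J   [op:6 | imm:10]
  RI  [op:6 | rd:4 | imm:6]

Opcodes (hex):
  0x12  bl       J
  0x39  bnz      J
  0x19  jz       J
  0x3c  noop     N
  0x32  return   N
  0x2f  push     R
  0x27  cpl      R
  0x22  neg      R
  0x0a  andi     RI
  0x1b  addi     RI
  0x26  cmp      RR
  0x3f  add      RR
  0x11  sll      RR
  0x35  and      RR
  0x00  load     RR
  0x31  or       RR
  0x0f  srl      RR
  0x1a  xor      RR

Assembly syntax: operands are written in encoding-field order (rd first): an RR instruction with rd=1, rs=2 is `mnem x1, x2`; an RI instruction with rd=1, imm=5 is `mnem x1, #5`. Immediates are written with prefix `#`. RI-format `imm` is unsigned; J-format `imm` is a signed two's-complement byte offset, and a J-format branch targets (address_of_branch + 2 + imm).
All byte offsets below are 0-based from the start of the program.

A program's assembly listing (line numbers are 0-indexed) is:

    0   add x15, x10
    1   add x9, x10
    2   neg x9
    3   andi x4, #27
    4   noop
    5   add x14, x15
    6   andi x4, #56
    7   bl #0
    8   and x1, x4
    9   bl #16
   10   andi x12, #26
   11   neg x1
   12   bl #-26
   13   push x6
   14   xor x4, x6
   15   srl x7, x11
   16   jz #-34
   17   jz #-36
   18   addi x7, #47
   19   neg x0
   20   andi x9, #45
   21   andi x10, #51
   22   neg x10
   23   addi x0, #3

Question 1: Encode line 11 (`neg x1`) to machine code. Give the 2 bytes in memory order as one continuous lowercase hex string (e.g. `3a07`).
4088

line 11 (neg): pack op=0x22:6|rd=1:4|pad=0:6 = 0x8840; little→ 40 88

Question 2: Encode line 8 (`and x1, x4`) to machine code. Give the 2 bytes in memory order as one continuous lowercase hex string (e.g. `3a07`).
8. and fields op=0x35:6|rd=1:4|rs=4:4|pad=0:2 → word d450h → 50 d4

50d4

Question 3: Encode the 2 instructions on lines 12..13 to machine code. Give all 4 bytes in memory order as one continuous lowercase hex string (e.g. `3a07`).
L12: bl op=0x12:6|imm=-26:10 ⇒ 0x4be6 ⇒ little e6 4b
L13: push op=0x2f:6|rd=6:4|pad=0:6 ⇒ 0xbd80 ⇒ little 80 bd

e64b80bd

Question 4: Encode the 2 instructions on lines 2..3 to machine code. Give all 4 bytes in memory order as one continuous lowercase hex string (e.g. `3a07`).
408a1b29

2. neg fields op=0x22:6|rd=9:4|pad=0:6 → word 8a40h → 40 8a
3. andi fields op=0xa:6|rd=4:4|imm=27:6 → word 291bh → 1b 29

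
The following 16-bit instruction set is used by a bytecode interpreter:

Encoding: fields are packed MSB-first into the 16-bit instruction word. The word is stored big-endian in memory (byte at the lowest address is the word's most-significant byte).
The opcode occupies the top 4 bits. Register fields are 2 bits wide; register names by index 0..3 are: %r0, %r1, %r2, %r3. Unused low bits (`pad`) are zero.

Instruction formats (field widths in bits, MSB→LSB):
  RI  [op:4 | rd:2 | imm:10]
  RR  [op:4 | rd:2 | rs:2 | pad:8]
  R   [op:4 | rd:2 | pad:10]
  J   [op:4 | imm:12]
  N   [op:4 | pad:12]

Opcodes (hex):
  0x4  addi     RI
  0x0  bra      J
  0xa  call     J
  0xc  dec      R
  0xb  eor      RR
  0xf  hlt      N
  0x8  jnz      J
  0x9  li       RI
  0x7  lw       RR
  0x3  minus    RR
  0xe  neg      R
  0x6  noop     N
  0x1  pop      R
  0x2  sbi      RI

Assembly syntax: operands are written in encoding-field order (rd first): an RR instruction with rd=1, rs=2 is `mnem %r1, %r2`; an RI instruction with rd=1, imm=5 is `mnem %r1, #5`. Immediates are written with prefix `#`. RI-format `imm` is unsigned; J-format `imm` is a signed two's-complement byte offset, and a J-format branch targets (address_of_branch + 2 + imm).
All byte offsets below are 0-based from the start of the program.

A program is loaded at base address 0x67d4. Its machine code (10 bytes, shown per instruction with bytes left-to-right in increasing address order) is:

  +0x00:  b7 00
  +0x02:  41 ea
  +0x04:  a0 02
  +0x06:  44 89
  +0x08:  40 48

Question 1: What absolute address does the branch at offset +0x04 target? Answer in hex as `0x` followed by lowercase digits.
[04] a0 02 → 0xa002
  op=0xa002>>12=0xa ⇒ call (J)
  imm@[11:0]=0x2 ⇒ #2
  target = base 0x67d4 + off 0x04 + 2 + imm 2 = 0x67dc

0x67dc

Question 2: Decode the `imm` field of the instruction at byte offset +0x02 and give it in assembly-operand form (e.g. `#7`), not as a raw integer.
+0x02: 41 ea ⇒ word 0x41ea (big)
  opcode bits[15:12]=0x4: addi/RI
  rd: (w>>10)&0x3=0x0 → %r0
  imm: (w>>0)&0x3ff=0x1ea → #490

#490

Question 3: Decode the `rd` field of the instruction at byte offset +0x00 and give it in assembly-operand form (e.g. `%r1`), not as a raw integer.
@+00  big-endian(b7 00) = 0xb700
  top 4b → 0xb → eor [RR]
  rd@[11:10]=0x1 ⇒ %r1
  rs@[9:8]=0x3 ⇒ %r3

%r1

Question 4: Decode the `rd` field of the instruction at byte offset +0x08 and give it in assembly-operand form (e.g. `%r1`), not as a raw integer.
%r0

[08] 40 48 → 0x4048
  op=0x4048>>12=0x4 ⇒ addi (RI)
  rd: (w>>10)&0x3=0x0 → %r0
  imm: (w>>0)&0x3ff=0x48 → #72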